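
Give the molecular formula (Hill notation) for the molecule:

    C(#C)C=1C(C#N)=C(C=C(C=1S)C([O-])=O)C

Heavy atoms from the SMILES: 11 C, 1 N, 2 O, 1 S.
Implicit hydrogens by atom environment:
  5 × C (aromatic): no H
  3 × C: no H
  1 × C: 3 H
  1 × C (aromatic): 1 H
  1 × C: 1 H
  1 × N: no H
  1 × O: no H
  1 × O (charge -1): no H
  1 × S: 1 H
  Total hydrogens = 6.
Net charge -1.
Molecular formula: C11H6NO2S-

C11H6NO2S-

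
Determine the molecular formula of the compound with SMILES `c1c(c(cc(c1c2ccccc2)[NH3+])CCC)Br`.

Heavy atoms from the SMILES: 1 Br, 15 C, 1 N.
Implicit hydrogens by atom environment:
  7 × C (aromatic): 1 H each → 7
  5 × C (aromatic): no H
  2 × C: 2 H each → 4
  1 × Br: no H
  1 × C: 3 H
  1 × N (charge +1): 3 H
  Total hydrogens = 17.
Net charge +1.
Molecular formula: C15H17BrN+

C15H17BrN+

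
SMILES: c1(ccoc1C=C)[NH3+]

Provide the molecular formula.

Heavy atoms from the SMILES: 6 C, 1 N, 1 O.
Implicit hydrogens by atom environment:
  2 × C (aromatic): 1 H each → 2
  2 × C (aromatic): no H
  1 × C: 2 H
  1 × C: 1 H
  1 × N (charge +1): 3 H
  1 × O (aromatic): no H
  Total hydrogens = 8.
Net charge +1.
Molecular formula: C6H8NO+

C6H8NO+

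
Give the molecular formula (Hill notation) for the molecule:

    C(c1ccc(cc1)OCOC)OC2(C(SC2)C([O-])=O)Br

C13H14BrO5S-

Heavy atoms from the SMILES: 1 Br, 13 C, 5 O, 1 S.
Implicit hydrogens by atom environment:
  4 × C (aromatic): 1 H each → 4
  4 × O: no H
  3 × C: 2 H each → 6
  2 × C: no H
  2 × C (aromatic): no H
  1 × Br: no H
  1 × C: 3 H
  1 × C: 1 H
  1 × O (charge -1): no H
  1 × S: no H
  Total hydrogens = 14.
Net charge -1.
Molecular formula: C13H14BrO5S-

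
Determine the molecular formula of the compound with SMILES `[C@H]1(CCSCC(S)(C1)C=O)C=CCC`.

Heavy atoms from the SMILES: 11 C, 1 O, 2 S.
Implicit hydrogens by atom environment:
  5 × C: 2 H each → 10
  4 × C: 1 H each → 4
  1 × C: 3 H
  1 × C: no H
  1 × O: no H
  1 × S: 1 H
  1 × S: no H
  Total hydrogens = 18.
Molecular formula: C11H18OS2

C11H18OS2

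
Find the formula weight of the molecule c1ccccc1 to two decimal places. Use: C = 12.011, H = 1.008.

Molecular formula: C6H6.
M = 6×12.011 + 6×1.008 = 78.11 g/mol.

78.11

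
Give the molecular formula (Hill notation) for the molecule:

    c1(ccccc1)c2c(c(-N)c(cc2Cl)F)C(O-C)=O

Heavy atoms from the SMILES: 14 C, 1 Cl, 1 F, 1 N, 2 O.
Implicit hydrogens by atom environment:
  6 × C (aromatic): 1 H each → 6
  6 × C (aromatic): no H
  2 × O: no H
  1 × C: 3 H
  1 × C: no H
  1 × Cl: no H
  1 × F: no H
  1 × N: 2 H
  Total hydrogens = 11.
Molecular formula: C14H11ClFNO2

C14H11ClFNO2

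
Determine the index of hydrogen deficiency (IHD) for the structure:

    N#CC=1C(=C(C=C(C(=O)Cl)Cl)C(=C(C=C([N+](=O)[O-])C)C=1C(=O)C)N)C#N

13

Molecular formula from the SMILES: C16H10Cl2N4O4.
DoU = (2C + 2 + N − H − X)/2 = (2·16 + 2 + 4 − 10 − 2)/2 = 26/2 = 13.
(Structurally: 1 ring(s) + 12 π bond(s) = 13.)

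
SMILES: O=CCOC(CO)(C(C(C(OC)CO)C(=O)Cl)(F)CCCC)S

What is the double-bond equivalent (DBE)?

Molecular formula from the SMILES: C14H24ClFO6S.
DoU = (2C + 2 + N − H − X)/2 = (2·14 + 2 + 0 − 24 − 2)/2 = 4/2 = 2.
(Structurally: 0 ring(s) + 2 π bond(s) = 2.)

2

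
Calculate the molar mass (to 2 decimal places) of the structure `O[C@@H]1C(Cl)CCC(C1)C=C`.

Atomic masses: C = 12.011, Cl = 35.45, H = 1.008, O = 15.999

Molecular formula: C8H13ClO.
M = 8×12.011 + 1×35.45 + 13×1.008 + 1×15.999 = 160.64 g/mol.

160.64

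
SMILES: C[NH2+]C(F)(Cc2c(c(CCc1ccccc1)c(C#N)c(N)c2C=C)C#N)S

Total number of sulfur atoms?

The symbol for sulfur appears 1 time in the SMILES.

1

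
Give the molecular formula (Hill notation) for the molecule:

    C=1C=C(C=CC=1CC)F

C8H9F

Heavy atoms from the SMILES: 8 C, 1 F.
Implicit hydrogens by atom environment:
  4 × C (aromatic): 1 H each → 4
  2 × C (aromatic): no H
  1 × C: 3 H
  1 × C: 2 H
  1 × F: no H
  Total hydrogens = 9.
Molecular formula: C8H9F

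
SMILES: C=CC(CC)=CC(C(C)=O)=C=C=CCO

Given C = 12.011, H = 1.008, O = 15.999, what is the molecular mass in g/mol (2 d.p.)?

Molecular formula: C13H16O2.
M = 13×12.011 + 16×1.008 + 2×15.999 = 204.27 g/mol.

204.27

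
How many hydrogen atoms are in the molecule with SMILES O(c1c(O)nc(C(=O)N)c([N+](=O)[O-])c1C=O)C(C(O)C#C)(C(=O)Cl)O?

8

Hydrogens are implicit in SMILES; fill each atom to its normal valence:
  5 × C (aromatic): no H
  5 × O: no H
  4 × C: no H
  3 × C: 1 H each → 3
  3 × O: 1 H each → 3
  1 × Cl: no H
  1 × N: 2 H
  1 × N (aromatic): no H
  1 × N (charge +1): no H
  1 × O (charge -1): no H
  Total hydrogens = 8.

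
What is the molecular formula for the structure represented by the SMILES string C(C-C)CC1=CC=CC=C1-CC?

Heavy atoms from the SMILES: 12 C.
Implicit hydrogens by atom environment:
  4 × C: 2 H each → 8
  4 × C (aromatic): 1 H each → 4
  2 × C: 3 H each → 6
  2 × C (aromatic): no H
  Total hydrogens = 18.
Molecular formula: C12H18

C12H18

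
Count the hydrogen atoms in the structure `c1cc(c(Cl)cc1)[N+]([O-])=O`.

4

Hydrogens are implicit in SMILES; fill each atom to its normal valence:
  4 × C (aromatic): 1 H each → 4
  2 × C (aromatic): no H
  1 × Cl: no H
  1 × N (charge +1): no H
  1 × O: no H
  1 × O (charge -1): no H
  Total hydrogens = 4.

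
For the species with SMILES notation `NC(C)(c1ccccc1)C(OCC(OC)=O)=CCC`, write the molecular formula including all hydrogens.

C15H21NO3

Heavy atoms from the SMILES: 15 C, 1 N, 3 O.
Implicit hydrogens by atom environment:
  5 × C (aromatic): 1 H each → 5
  3 × C: 3 H each → 9
  3 × C: no H
  3 × O: no H
  2 × C: 2 H each → 4
  1 × C: 1 H
  1 × C (aromatic): no H
  1 × N: 2 H
  Total hydrogens = 21.
Molecular formula: C15H21NO3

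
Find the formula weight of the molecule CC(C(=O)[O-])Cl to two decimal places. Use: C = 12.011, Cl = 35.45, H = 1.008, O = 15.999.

107.51

Molecular formula: C3H4ClO2-.
M = 3×12.011 + 1×35.45 + 4×1.008 + 2×15.999 = 107.51 g/mol.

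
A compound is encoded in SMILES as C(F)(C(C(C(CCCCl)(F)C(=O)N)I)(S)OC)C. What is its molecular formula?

Heavy atoms from the SMILES: 10 C, 1 Cl, 2 F, 1 I, 1 N, 2 O, 1 S.
Implicit hydrogens by atom environment:
  3 × C: 2 H each → 6
  3 × C: no H
  2 × C: 3 H each → 6
  2 × C: 1 H each → 2
  2 × F: no H
  2 × O: no H
  1 × Cl: no H
  1 × I: no H
  1 × N: 2 H
  1 × S: 1 H
  Total hydrogens = 17.
Molecular formula: C10H17ClF2INO2S

C10H17ClF2INO2S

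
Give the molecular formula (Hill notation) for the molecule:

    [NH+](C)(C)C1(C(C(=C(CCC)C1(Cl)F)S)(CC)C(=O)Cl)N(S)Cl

Heavy atoms from the SMILES: 13 C, 3 Cl, 1 F, 2 N, 1 O, 2 S.
Implicit hydrogens by atom environment:
  6 × C: no H
  4 × C: 3 H each → 12
  3 × C: 2 H each → 6
  3 × Cl: no H
  2 × S: 1 H each → 2
  1 × F: no H
  1 × N (charge +1): 1 H
  1 × N: no H
  1 × O: no H
  Total hydrogens = 21.
Net charge +1.
Molecular formula: C13H21Cl3FN2OS2+

C13H21Cl3FN2OS2+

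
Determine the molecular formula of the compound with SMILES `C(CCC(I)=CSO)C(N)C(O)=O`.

Heavy atoms from the SMILES: 7 C, 1 I, 1 N, 3 O, 1 S.
Implicit hydrogens by atom environment:
  3 × C: 2 H each → 6
  2 × C: 1 H each → 2
  2 × C: no H
  2 × O: 1 H each → 2
  1 × I: no H
  1 × N: 2 H
  1 × O: no H
  1 × S: no H
  Total hydrogens = 12.
Molecular formula: C7H12INO3S

C7H12INO3S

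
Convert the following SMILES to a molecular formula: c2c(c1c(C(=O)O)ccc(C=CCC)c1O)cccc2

C17H16O3

Heavy atoms from the SMILES: 17 C, 3 O.
Implicit hydrogens by atom environment:
  7 × C (aromatic): 1 H each → 7
  5 × C (aromatic): no H
  2 × C: 1 H each → 2
  2 × O: 1 H each → 2
  1 × C: 3 H
  1 × C: 2 H
  1 × C: no H
  1 × O: no H
  Total hydrogens = 16.
Molecular formula: C17H16O3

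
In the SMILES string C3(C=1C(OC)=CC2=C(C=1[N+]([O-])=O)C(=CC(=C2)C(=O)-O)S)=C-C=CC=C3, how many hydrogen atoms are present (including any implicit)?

Hydrogens are implicit in SMILES; fill each atom to its normal valence:
  8 × C (aromatic): 1 H each → 8
  8 × C (aromatic): no H
  3 × O: no H
  1 × C: 3 H
  1 × C: no H
  1 × N (charge +1): no H
  1 × O: 1 H
  1 × O (charge -1): no H
  1 × S: 1 H
  Total hydrogens = 13.

13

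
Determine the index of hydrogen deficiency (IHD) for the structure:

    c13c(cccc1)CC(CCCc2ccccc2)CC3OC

9

Molecular formula from the SMILES: C20H24O.
DoU = (2C + 2 + N − H − X)/2 = (2·20 + 2 + 0 − 24 − 0)/2 = 18/2 = 9.
(Structurally: 3 ring(s) + 6 π bond(s) = 9.)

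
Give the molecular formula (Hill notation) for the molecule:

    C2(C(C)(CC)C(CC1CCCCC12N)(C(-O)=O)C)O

C15H27NO3

Heavy atoms from the SMILES: 15 C, 1 N, 3 O.
Implicit hydrogens by atom environment:
  6 × C: 2 H each → 12
  4 × C: no H
  3 × C: 3 H each → 9
  2 × C: 1 H each → 2
  2 × O: 1 H each → 2
  1 × N: 2 H
  1 × O: no H
  Total hydrogens = 27.
Molecular formula: C15H27NO3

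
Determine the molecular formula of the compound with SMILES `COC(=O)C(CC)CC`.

C7H14O2

Heavy atoms from the SMILES: 7 C, 2 O.
Implicit hydrogens by atom environment:
  3 × C: 3 H each → 9
  2 × C: 2 H each → 4
  2 × O: no H
  1 × C: 1 H
  1 × C: no H
  Total hydrogens = 14.
Molecular formula: C7H14O2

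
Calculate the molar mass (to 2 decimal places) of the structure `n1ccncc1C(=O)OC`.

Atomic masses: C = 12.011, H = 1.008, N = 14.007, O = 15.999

138.13

Molecular formula: C6H6N2O2.
M = 6×12.011 + 6×1.008 + 2×14.007 + 2×15.999 = 138.13 g/mol.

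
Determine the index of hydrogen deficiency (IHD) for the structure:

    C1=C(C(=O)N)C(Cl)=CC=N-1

5

Molecular formula from the SMILES: C6H5ClN2O.
DoU = (2C + 2 + N − H − X)/2 = (2·6 + 2 + 2 − 5 − 1)/2 = 10/2 = 5.
(Structurally: 1 ring(s) + 4 π bond(s) = 5.)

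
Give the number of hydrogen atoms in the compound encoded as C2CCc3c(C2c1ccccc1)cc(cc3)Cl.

15

Hydrogens are implicit in SMILES; fill each atom to its normal valence:
  8 × C (aromatic): 1 H each → 8
  4 × C (aromatic): no H
  3 × C: 2 H each → 6
  1 × C: 1 H
  1 × Cl: no H
  Total hydrogens = 15.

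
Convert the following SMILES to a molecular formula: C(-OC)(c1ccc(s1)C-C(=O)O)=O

C8H8O4S

Heavy atoms from the SMILES: 8 C, 4 O, 1 S.
Implicit hydrogens by atom environment:
  3 × O: no H
  2 × C (aromatic): 1 H each → 2
  2 × C (aromatic): no H
  2 × C: no H
  1 × C: 3 H
  1 × C: 2 H
  1 × O: 1 H
  1 × S (aromatic): no H
  Total hydrogens = 8.
Molecular formula: C8H8O4S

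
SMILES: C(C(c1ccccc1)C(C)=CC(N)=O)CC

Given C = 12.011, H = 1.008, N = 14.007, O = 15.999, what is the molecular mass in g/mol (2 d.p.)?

217.31

Molecular formula: C14H19NO.
M = 14×12.011 + 19×1.008 + 1×14.007 + 1×15.999 = 217.31 g/mol.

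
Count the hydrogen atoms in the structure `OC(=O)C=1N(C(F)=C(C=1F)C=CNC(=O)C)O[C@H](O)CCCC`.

18

Hydrogens are implicit in SMILES; fill each atom to its normal valence:
  4 × C (aromatic): no H
  3 × C: 2 H each → 6
  3 × C: 1 H each → 3
  3 × O: no H
  2 × C: 3 H each → 6
  2 × C: no H
  2 × F: no H
  2 × O: 1 H each → 2
  1 × N: 1 H
  1 × N (aromatic): no H
  Total hydrogens = 18.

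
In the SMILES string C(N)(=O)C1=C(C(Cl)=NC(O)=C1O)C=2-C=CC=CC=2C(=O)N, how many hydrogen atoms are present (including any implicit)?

10

Hydrogens are implicit in SMILES; fill each atom to its normal valence:
  7 × C (aromatic): no H
  4 × C (aromatic): 1 H each → 4
  2 × C: no H
  2 × N: 2 H each → 4
  2 × O: 1 H each → 2
  2 × O: no H
  1 × Cl: no H
  1 × N (aromatic): no H
  Total hydrogens = 10.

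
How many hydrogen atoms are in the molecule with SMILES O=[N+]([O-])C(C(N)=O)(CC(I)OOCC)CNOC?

Hydrogens are implicit in SMILES; fill each atom to its normal valence:
  5 × O: no H
  3 × C: 2 H each → 6
  2 × C: 3 H each → 6
  2 × C: no H
  1 × C: 1 H
  1 × I: no H
  1 × N: 2 H
  1 × N: 1 H
  1 × N (charge +1): no H
  1 × O (charge -1): no H
  Total hydrogens = 16.

16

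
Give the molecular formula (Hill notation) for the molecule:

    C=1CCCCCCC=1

Heavy atoms from the SMILES: 8 C.
Implicit hydrogens by atom environment:
  6 × C: 2 H each → 12
  2 × C: 1 H each → 2
  Total hydrogens = 14.
Molecular formula: C8H14

C8H14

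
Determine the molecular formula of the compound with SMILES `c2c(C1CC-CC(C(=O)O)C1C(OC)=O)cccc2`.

Heavy atoms from the SMILES: 15 C, 4 O.
Implicit hydrogens by atom environment:
  5 × C (aromatic): 1 H each → 5
  3 × C: 2 H each → 6
  3 × C: 1 H each → 3
  3 × O: no H
  2 × C: no H
  1 × C: 3 H
  1 × C (aromatic): no H
  1 × O: 1 H
  Total hydrogens = 18.
Molecular formula: C15H18O4

C15H18O4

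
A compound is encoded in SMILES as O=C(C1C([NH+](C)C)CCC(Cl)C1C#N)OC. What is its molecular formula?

Heavy atoms from the SMILES: 11 C, 1 Cl, 2 N, 2 O.
Implicit hydrogens by atom environment:
  4 × C: 1 H each → 4
  3 × C: 3 H each → 9
  2 × C: 2 H each → 4
  2 × C: no H
  2 × O: no H
  1 × Cl: no H
  1 × N (charge +1): 1 H
  1 × N: no H
  Total hydrogens = 18.
Net charge +1.
Molecular formula: C11H18ClN2O2+

C11H18ClN2O2+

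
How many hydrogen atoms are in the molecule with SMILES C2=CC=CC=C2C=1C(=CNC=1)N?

10

Hydrogens are implicit in SMILES; fill each atom to its normal valence:
  7 × C (aromatic): 1 H each → 7
  3 × C (aromatic): no H
  1 × N: 2 H
  1 × N (aromatic): 1 H
  Total hydrogens = 10.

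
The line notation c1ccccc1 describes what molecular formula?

C6H6

Heavy atoms from the SMILES: 6 C.
Implicit hydrogens by atom environment:
  6 × C (aromatic): 1 H each → 6
  Total hydrogens = 6.
Molecular formula: C6H6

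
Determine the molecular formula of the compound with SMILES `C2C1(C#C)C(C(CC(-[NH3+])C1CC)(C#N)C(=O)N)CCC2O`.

Heavy atoms from the SMILES: 16 C, 3 N, 2 O.
Implicit hydrogens by atom environment:
  5 × C: 2 H each → 10
  5 × C: 1 H each → 5
  5 × C: no H
  1 × C: 3 H
  1 × N (charge +1): 3 H
  1 × N: 2 H
  1 × N: no H
  1 × O: 1 H
  1 × O: no H
  Total hydrogens = 24.
Net charge +1.
Molecular formula: C16H24N3O2+

C16H24N3O2+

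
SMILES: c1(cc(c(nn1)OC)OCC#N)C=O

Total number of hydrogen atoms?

Hydrogens are implicit in SMILES; fill each atom to its normal valence:
  3 × C (aromatic): no H
  3 × O: no H
  2 × N (aromatic): no H
  1 × C: 3 H
  1 × C: 2 H
  1 × C (aromatic): 1 H
  1 × C: 1 H
  1 × C: no H
  1 × N: no H
  Total hydrogens = 7.

7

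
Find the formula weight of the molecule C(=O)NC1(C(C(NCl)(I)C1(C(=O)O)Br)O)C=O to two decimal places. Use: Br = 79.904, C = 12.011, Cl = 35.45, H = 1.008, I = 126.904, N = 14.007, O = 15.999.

Molecular formula: C7H7BrClIN2O5.
M = 1×79.904 + 7×12.011 + 1×35.45 + 7×1.008 + 1×126.904 + 2×14.007 + 5×15.999 = 441.40 g/mol.

441.40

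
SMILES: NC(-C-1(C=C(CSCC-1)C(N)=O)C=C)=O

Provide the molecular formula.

C10H14N2O2S

Heavy atoms from the SMILES: 10 C, 2 N, 2 O, 1 S.
Implicit hydrogens by atom environment:
  4 × C: 2 H each → 8
  4 × C: no H
  2 × C: 1 H each → 2
  2 × N: 2 H each → 4
  2 × O: no H
  1 × S: no H
  Total hydrogens = 14.
Molecular formula: C10H14N2O2S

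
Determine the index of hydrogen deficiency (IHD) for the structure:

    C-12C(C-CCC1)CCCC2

2

Molecular formula from the SMILES: C10H18.
DoU = (2C + 2 + N − H − X)/2 = (2·10 + 2 + 0 − 18 − 0)/2 = 4/2 = 2.
(Structurally: 2 ring(s) + 0 π bond(s) = 2.)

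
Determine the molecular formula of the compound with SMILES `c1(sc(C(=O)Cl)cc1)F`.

C5H2ClFOS

Heavy atoms from the SMILES: 5 C, 1 Cl, 1 F, 1 O, 1 S.
Implicit hydrogens by atom environment:
  2 × C (aromatic): 1 H each → 2
  2 × C (aromatic): no H
  1 × C: no H
  1 × Cl: no H
  1 × F: no H
  1 × O: no H
  1 × S (aromatic): no H
  Total hydrogens = 2.
Molecular formula: C5H2ClFOS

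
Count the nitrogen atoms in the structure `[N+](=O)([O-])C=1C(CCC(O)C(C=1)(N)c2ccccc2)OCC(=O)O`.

2

The symbol for nitrogen appears 2 times in the SMILES.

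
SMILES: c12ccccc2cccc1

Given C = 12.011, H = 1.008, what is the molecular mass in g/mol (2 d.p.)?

128.17

Molecular formula: C10H8.
M = 10×12.011 + 8×1.008 = 128.17 g/mol.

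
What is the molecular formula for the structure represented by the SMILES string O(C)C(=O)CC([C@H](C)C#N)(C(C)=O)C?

Heavy atoms from the SMILES: 10 C, 1 N, 3 O.
Implicit hydrogens by atom environment:
  4 × C: 3 H each → 12
  4 × C: no H
  3 × O: no H
  1 × C: 2 H
  1 × C: 1 H
  1 × N: no H
  Total hydrogens = 15.
Molecular formula: C10H15NO3

C10H15NO3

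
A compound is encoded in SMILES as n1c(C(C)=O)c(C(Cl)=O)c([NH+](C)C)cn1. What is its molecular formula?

Heavy atoms from the SMILES: 9 C, 1 Cl, 3 N, 2 O.
Implicit hydrogens by atom environment:
  3 × C: 3 H each → 9
  3 × C (aromatic): no H
  2 × C: no H
  2 × N (aromatic): no H
  2 × O: no H
  1 × C (aromatic): 1 H
  1 × Cl: no H
  1 × N (charge +1): 1 H
  Total hydrogens = 11.
Net charge +1.
Molecular formula: C9H11ClN3O2+

C9H11ClN3O2+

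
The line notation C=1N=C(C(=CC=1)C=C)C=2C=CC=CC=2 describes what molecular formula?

Heavy atoms from the SMILES: 13 C, 1 N.
Implicit hydrogens by atom environment:
  8 × C (aromatic): 1 H each → 8
  3 × C (aromatic): no H
  1 × C: 2 H
  1 × C: 1 H
  1 × N (aromatic): no H
  Total hydrogens = 11.
Molecular formula: C13H11N

C13H11N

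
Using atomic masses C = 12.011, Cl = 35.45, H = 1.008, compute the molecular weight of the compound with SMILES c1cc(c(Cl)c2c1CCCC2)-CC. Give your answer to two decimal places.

Molecular formula: C12H15Cl.
M = 12×12.011 + 1×35.45 + 15×1.008 = 194.70 g/mol.

194.70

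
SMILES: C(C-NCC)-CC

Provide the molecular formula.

Heavy atoms from the SMILES: 6 C, 1 N.
Implicit hydrogens by atom environment:
  4 × C: 2 H each → 8
  2 × C: 3 H each → 6
  1 × N: 1 H
  Total hydrogens = 15.
Molecular formula: C6H15N

C6H15N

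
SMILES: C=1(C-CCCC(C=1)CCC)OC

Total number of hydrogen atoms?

Hydrogens are implicit in SMILES; fill each atom to its normal valence:
  6 × C: 2 H each → 12
  2 × C: 3 H each → 6
  2 × C: 1 H each → 2
  1 × C: no H
  1 × O: no H
  Total hydrogens = 20.

20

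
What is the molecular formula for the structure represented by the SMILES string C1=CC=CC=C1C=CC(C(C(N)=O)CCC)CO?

Heavy atoms from the SMILES: 15 C, 1 N, 2 O.
Implicit hydrogens by atom environment:
  5 × C (aromatic): 1 H each → 5
  4 × C: 1 H each → 4
  3 × C: 2 H each → 6
  1 × C: 3 H
  1 × C: no H
  1 × C (aromatic): no H
  1 × N: 2 H
  1 × O: 1 H
  1 × O: no H
  Total hydrogens = 21.
Molecular formula: C15H21NO2

C15H21NO2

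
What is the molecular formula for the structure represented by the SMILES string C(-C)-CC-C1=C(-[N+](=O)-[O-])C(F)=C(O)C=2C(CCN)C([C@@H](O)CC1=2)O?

C16H23FN2O5

Heavy atoms from the SMILES: 16 C, 1 F, 2 N, 5 O.
Implicit hydrogens by atom environment:
  6 × C: 2 H each → 12
  6 × C (aromatic): no H
  3 × C: 1 H each → 3
  3 × O: 1 H each → 3
  1 × C: 3 H
  1 × F: no H
  1 × N: 2 H
  1 × N (charge +1): no H
  1 × O: no H
  1 × O (charge -1): no H
  Total hydrogens = 23.
Molecular formula: C16H23FN2O5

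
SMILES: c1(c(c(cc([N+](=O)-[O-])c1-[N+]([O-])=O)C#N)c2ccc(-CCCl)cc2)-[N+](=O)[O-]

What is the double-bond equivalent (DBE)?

13

Molecular formula from the SMILES: C15H9ClN4O6.
DoU = (2C + 2 + N − H − X)/2 = (2·15 + 2 + 4 − 9 − 1)/2 = 26/2 = 13.
(Structurally: 2 ring(s) + 11 π bond(s) = 13.)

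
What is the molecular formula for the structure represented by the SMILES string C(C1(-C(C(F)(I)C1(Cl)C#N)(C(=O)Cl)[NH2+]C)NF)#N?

Heavy atoms from the SMILES: 8 C, 2 Cl, 2 F, 1 I, 4 N, 1 O.
Implicit hydrogens by atom environment:
  7 × C: no H
  2 × Cl: no H
  2 × F: no H
  2 × N: no H
  1 × C: 3 H
  1 × I: no H
  1 × N (charge +1): 2 H
  1 × N: 1 H
  1 × O: no H
  Total hydrogens = 6.
Net charge +1.
Molecular formula: C8H6Cl2F2IN4O+

C8H6Cl2F2IN4O+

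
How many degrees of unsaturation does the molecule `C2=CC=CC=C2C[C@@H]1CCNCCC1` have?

5

Molecular formula from the SMILES: C13H19N.
DoU = (2C + 2 + N − H − X)/2 = (2·13 + 2 + 1 − 19 − 0)/2 = 10/2 = 5.
(Structurally: 2 ring(s) + 3 π bond(s) = 5.)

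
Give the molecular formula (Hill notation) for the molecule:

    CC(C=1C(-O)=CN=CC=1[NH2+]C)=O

C8H11N2O2+

Heavy atoms from the SMILES: 8 C, 2 N, 2 O.
Implicit hydrogens by atom environment:
  3 × C (aromatic): no H
  2 × C: 3 H each → 6
  2 × C (aromatic): 1 H each → 2
  1 × C: no H
  1 × N (charge +1): 2 H
  1 × N (aromatic): no H
  1 × O: 1 H
  1 × O: no H
  Total hydrogens = 11.
Net charge +1.
Molecular formula: C8H11N2O2+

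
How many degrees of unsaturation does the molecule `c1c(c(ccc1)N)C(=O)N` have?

Molecular formula from the SMILES: C7H8N2O.
DoU = (2C + 2 + N − H − X)/2 = (2·7 + 2 + 2 − 8 − 0)/2 = 10/2 = 5.
(Structurally: 1 ring(s) + 4 π bond(s) = 5.)

5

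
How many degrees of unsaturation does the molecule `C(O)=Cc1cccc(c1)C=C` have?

6

Molecular formula from the SMILES: C10H10O.
DoU = (2C + 2 + N − H − X)/2 = (2·10 + 2 + 0 − 10 − 0)/2 = 12/2 = 6.
(Structurally: 1 ring(s) + 5 π bond(s) = 6.)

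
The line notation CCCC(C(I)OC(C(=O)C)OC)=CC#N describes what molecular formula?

C11H16INO3

Heavy atoms from the SMILES: 11 C, 1 I, 1 N, 3 O.
Implicit hydrogens by atom environment:
  3 × C: 3 H each → 9
  3 × C: 1 H each → 3
  3 × C: no H
  3 × O: no H
  2 × C: 2 H each → 4
  1 × I: no H
  1 × N: no H
  Total hydrogens = 16.
Molecular formula: C11H16INO3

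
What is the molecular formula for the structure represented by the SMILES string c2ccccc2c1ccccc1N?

Heavy atoms from the SMILES: 12 C, 1 N.
Implicit hydrogens by atom environment:
  9 × C (aromatic): 1 H each → 9
  3 × C (aromatic): no H
  1 × N: 2 H
  Total hydrogens = 11.
Molecular formula: C12H11N

C12H11N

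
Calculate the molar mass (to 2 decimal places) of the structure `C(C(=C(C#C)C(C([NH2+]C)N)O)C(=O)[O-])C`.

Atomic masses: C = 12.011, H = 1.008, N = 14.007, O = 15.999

212.25

Molecular formula: C10H16N2O3.
M = 10×12.011 + 16×1.008 + 2×14.007 + 3×15.999 = 212.25 g/mol.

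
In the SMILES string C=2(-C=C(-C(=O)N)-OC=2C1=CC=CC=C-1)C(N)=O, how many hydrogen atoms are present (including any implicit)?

10

Hydrogens are implicit in SMILES; fill each atom to its normal valence:
  6 × C (aromatic): 1 H each → 6
  4 × C (aromatic): no H
  2 × C: no H
  2 × N: 2 H each → 4
  2 × O: no H
  1 × O (aromatic): no H
  Total hydrogens = 10.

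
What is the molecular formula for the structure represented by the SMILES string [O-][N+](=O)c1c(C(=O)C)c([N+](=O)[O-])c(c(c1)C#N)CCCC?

C13H13N3O5

Heavy atoms from the SMILES: 13 C, 3 N, 5 O.
Implicit hydrogens by atom environment:
  5 × C (aromatic): no H
  3 × C: 2 H each → 6
  3 × O: no H
  2 × C: 3 H each → 6
  2 × C: no H
  2 × N (charge +1): no H
  2 × O (charge -1): no H
  1 × C (aromatic): 1 H
  1 × N: no H
  Total hydrogens = 13.
Molecular formula: C13H13N3O5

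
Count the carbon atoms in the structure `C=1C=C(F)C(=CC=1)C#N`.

7

The symbol for carbon appears 7 times in the SMILES.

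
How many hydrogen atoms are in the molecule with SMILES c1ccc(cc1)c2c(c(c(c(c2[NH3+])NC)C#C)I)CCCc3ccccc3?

24

Hydrogens are implicit in SMILES; fill each atom to its normal valence:
  10 × C (aromatic): 1 H each → 10
  8 × C (aromatic): no H
  3 × C: 2 H each → 6
  1 × C: 3 H
  1 × C: 1 H
  1 × C: no H
  1 × I: no H
  1 × N (charge +1): 3 H
  1 × N: 1 H
  Total hydrogens = 24.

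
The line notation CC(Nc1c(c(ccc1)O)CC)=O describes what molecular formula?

Heavy atoms from the SMILES: 10 C, 1 N, 2 O.
Implicit hydrogens by atom environment:
  3 × C (aromatic): 1 H each → 3
  3 × C (aromatic): no H
  2 × C: 3 H each → 6
  1 × C: 2 H
  1 × C: no H
  1 × N: 1 H
  1 × O: 1 H
  1 × O: no H
  Total hydrogens = 13.
Molecular formula: C10H13NO2

C10H13NO2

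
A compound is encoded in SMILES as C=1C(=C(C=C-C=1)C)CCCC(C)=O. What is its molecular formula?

C12H16O

Heavy atoms from the SMILES: 12 C, 1 O.
Implicit hydrogens by atom environment:
  4 × C (aromatic): 1 H each → 4
  3 × C: 2 H each → 6
  2 × C: 3 H each → 6
  2 × C (aromatic): no H
  1 × C: no H
  1 × O: no H
  Total hydrogens = 16.
Molecular formula: C12H16O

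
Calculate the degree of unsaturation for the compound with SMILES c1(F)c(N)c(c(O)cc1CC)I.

Molecular formula from the SMILES: C8H9FINO.
DoU = (2C + 2 + N − H − X)/2 = (2·8 + 2 + 1 − 9 − 2)/2 = 8/2 = 4.
(Structurally: 1 ring(s) + 3 π bond(s) = 4.)

4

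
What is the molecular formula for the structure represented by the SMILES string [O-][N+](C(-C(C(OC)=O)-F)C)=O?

C5H8FNO4

Heavy atoms from the SMILES: 5 C, 1 F, 1 N, 4 O.
Implicit hydrogens by atom environment:
  3 × O: no H
  2 × C: 3 H each → 6
  2 × C: 1 H each → 2
  1 × C: no H
  1 × F: no H
  1 × N (charge +1): no H
  1 × O (charge -1): no H
  Total hydrogens = 8.
Molecular formula: C5H8FNO4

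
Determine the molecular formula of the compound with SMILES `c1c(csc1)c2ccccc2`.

Heavy atoms from the SMILES: 10 C, 1 S.
Implicit hydrogens by atom environment:
  8 × C (aromatic): 1 H each → 8
  2 × C (aromatic): no H
  1 × S (aromatic): no H
  Total hydrogens = 8.
Molecular formula: C10H8S

C10H8S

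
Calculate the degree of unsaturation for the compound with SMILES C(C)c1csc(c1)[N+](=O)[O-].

Molecular formula from the SMILES: C6H7NO2S.
DoU = (2C + 2 + N − H − X)/2 = (2·6 + 2 + 1 − 7 − 0)/2 = 8/2 = 4.
(Structurally: 1 ring(s) + 3 π bond(s) = 4.)

4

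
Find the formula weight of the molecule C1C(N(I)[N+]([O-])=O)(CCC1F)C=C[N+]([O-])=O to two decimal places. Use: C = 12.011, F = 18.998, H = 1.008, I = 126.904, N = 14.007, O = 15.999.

Molecular formula: C7H9FIN3O4.
M = 7×12.011 + 1×18.998 + 9×1.008 + 1×126.904 + 3×14.007 + 4×15.999 = 345.07 g/mol.

345.07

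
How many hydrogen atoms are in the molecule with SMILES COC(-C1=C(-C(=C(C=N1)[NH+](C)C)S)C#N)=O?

12

Hydrogens are implicit in SMILES; fill each atom to its normal valence:
  4 × C (aromatic): no H
  3 × C: 3 H each → 9
  2 × C: no H
  2 × O: no H
  1 × C (aromatic): 1 H
  1 × N (charge +1): 1 H
  1 × N (aromatic): no H
  1 × N: no H
  1 × S: 1 H
  Total hydrogens = 12.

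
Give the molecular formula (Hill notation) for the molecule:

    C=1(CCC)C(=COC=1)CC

Heavy atoms from the SMILES: 9 C, 1 O.
Implicit hydrogens by atom environment:
  3 × C: 2 H each → 6
  2 × C: 3 H each → 6
  2 × C (aromatic): 1 H each → 2
  2 × C (aromatic): no H
  1 × O (aromatic): no H
  Total hydrogens = 14.
Molecular formula: C9H14O

C9H14O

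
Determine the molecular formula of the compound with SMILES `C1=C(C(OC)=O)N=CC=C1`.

Heavy atoms from the SMILES: 7 C, 1 N, 2 O.
Implicit hydrogens by atom environment:
  4 × C (aromatic): 1 H each → 4
  2 × O: no H
  1 × C: 3 H
  1 × C (aromatic): no H
  1 × C: no H
  1 × N (aromatic): no H
  Total hydrogens = 7.
Molecular formula: C7H7NO2

C7H7NO2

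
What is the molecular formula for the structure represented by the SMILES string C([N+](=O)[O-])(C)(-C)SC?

C4H9NO2S

Heavy atoms from the SMILES: 4 C, 1 N, 2 O, 1 S.
Implicit hydrogens by atom environment:
  3 × C: 3 H each → 9
  1 × C: no H
  1 × N (charge +1): no H
  1 × O: no H
  1 × O (charge -1): no H
  1 × S: no H
  Total hydrogens = 9.
Molecular formula: C4H9NO2S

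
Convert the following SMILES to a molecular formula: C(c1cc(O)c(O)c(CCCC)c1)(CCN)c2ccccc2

C19H25NO2

Heavy atoms from the SMILES: 19 C, 1 N, 2 O.
Implicit hydrogens by atom environment:
  7 × C (aromatic): 1 H each → 7
  5 × C: 2 H each → 10
  5 × C (aromatic): no H
  2 × O: 1 H each → 2
  1 × C: 3 H
  1 × C: 1 H
  1 × N: 2 H
  Total hydrogens = 25.
Molecular formula: C19H25NO2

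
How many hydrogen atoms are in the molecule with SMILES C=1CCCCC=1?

10

Hydrogens are implicit in SMILES; fill each atom to its normal valence:
  4 × C: 2 H each → 8
  2 × C: 1 H each → 2
  Total hydrogens = 10.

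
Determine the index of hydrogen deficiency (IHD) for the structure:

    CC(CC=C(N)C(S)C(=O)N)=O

Molecular formula from the SMILES: C7H12N2O2S.
DoU = (2C + 2 + N − H − X)/2 = (2·7 + 2 + 2 − 12 − 0)/2 = 6/2 = 3.
(Structurally: 0 ring(s) + 3 π bond(s) = 3.)

3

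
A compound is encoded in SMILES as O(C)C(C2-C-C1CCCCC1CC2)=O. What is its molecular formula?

C12H20O2

Heavy atoms from the SMILES: 12 C, 2 O.
Implicit hydrogens by atom environment:
  7 × C: 2 H each → 14
  3 × C: 1 H each → 3
  2 × O: no H
  1 × C: 3 H
  1 × C: no H
  Total hydrogens = 20.
Molecular formula: C12H20O2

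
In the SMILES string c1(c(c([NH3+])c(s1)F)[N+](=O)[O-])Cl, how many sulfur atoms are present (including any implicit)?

1

The symbol for sulfur appears 1 time in the SMILES.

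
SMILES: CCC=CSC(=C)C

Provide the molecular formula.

Heavy atoms from the SMILES: 7 C, 1 S.
Implicit hydrogens by atom environment:
  2 × C: 3 H each → 6
  2 × C: 2 H each → 4
  2 × C: 1 H each → 2
  1 × C: no H
  1 × S: no H
  Total hydrogens = 12.
Molecular formula: C7H12S

C7H12S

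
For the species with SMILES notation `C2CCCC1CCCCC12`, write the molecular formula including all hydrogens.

C10H18

Heavy atoms from the SMILES: 10 C.
Implicit hydrogens by atom environment:
  8 × C: 2 H each → 16
  2 × C: 1 H each → 2
  Total hydrogens = 18.
Molecular formula: C10H18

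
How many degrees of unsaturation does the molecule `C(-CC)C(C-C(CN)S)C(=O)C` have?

1

Molecular formula from the SMILES: C9H19NOS.
DoU = (2C + 2 + N − H − X)/2 = (2·9 + 2 + 1 − 19 − 0)/2 = 2/2 = 1.
(Structurally: 0 ring(s) + 1 π bond(s) = 1.)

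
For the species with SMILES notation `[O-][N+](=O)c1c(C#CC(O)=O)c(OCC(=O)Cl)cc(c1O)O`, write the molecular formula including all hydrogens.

Heavy atoms from the SMILES: 11 C, 1 Cl, 1 N, 8 O.
Implicit hydrogens by atom environment:
  5 × C (aromatic): no H
  4 × C: no H
  4 × O: no H
  3 × O: 1 H each → 3
  1 × C: 2 H
  1 × C (aromatic): 1 H
  1 × Cl: no H
  1 × N (charge +1): no H
  1 × O (charge -1): no H
  Total hydrogens = 6.
Molecular formula: C11H6ClNO8

C11H6ClNO8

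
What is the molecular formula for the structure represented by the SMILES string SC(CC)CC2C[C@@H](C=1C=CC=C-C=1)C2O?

C14H20OS

Heavy atoms from the SMILES: 14 C, 1 O, 1 S.
Implicit hydrogens by atom environment:
  5 × C (aromatic): 1 H each → 5
  4 × C: 1 H each → 4
  3 × C: 2 H each → 6
  1 × C: 3 H
  1 × C (aromatic): no H
  1 × O: 1 H
  1 × S: 1 H
  Total hydrogens = 20.
Molecular formula: C14H20OS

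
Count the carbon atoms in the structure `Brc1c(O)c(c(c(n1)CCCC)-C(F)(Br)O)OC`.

The symbol for carbon appears 11 times in the SMILES. Lowercase c denotes aromatic carbon and counts toward C.

11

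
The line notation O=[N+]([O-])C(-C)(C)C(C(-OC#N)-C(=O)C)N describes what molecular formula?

C8H13N3O4

Heavy atoms from the SMILES: 8 C, 3 N, 4 O.
Implicit hydrogens by atom environment:
  3 × C: 3 H each → 9
  3 × C: no H
  3 × O: no H
  2 × C: 1 H each → 2
  1 × N: 2 H
  1 × N (charge +1): no H
  1 × N: no H
  1 × O (charge -1): no H
  Total hydrogens = 13.
Molecular formula: C8H13N3O4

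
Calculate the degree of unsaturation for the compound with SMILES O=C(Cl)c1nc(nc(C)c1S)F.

5

Molecular formula from the SMILES: C6H4ClFN2OS.
DoU = (2C + 2 + N − H − X)/2 = (2·6 + 2 + 2 − 4 − 2)/2 = 10/2 = 5.
(Structurally: 1 ring(s) + 4 π bond(s) = 5.)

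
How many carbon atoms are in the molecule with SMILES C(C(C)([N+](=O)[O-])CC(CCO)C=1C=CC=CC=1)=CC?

The symbol for carbon appears 15 times in the SMILES.

15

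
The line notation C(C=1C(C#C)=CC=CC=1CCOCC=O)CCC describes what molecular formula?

Heavy atoms from the SMILES: 16 C, 2 O.
Implicit hydrogens by atom environment:
  6 × C: 2 H each → 12
  3 × C (aromatic): 1 H each → 3
  3 × C (aromatic): no H
  2 × C: 1 H each → 2
  2 × O: no H
  1 × C: 3 H
  1 × C: no H
  Total hydrogens = 20.
Molecular formula: C16H20O2

C16H20O2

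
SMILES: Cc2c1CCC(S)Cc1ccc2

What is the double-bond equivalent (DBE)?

Molecular formula from the SMILES: C11H14S.
DoU = (2C + 2 + N − H − X)/2 = (2·11 + 2 + 0 − 14 − 0)/2 = 10/2 = 5.
(Structurally: 2 ring(s) + 3 π bond(s) = 5.)

5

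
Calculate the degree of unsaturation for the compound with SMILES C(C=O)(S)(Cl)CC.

Molecular formula from the SMILES: C4H7ClOS.
DoU = (2C + 2 + N − H − X)/2 = (2·4 + 2 + 0 − 7 − 1)/2 = 2/2 = 1.
(Structurally: 0 ring(s) + 1 π bond(s) = 1.)

1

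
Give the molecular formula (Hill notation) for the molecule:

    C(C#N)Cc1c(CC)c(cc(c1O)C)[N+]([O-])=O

Heavy atoms from the SMILES: 12 C, 2 N, 3 O.
Implicit hydrogens by atom environment:
  5 × C (aromatic): no H
  3 × C: 2 H each → 6
  2 × C: 3 H each → 6
  1 × C (aromatic): 1 H
  1 × C: no H
  1 × N (charge +1): no H
  1 × N: no H
  1 × O: 1 H
  1 × O: no H
  1 × O (charge -1): no H
  Total hydrogens = 14.
Molecular formula: C12H14N2O3

C12H14N2O3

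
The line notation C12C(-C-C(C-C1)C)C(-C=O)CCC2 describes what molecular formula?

Heavy atoms from the SMILES: 12 C, 1 O.
Implicit hydrogens by atom environment:
  6 × C: 2 H each → 12
  5 × C: 1 H each → 5
  1 × C: 3 H
  1 × O: no H
  Total hydrogens = 20.
Molecular formula: C12H20O

C12H20O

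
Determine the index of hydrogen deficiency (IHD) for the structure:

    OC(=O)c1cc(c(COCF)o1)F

Molecular formula from the SMILES: C7H6F2O4.
DoU = (2C + 2 + N − H − X)/2 = (2·7 + 2 + 0 − 6 − 2)/2 = 8/2 = 4.
(Structurally: 1 ring(s) + 3 π bond(s) = 4.)

4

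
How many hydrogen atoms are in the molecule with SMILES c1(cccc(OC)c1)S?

8

Hydrogens are implicit in SMILES; fill each atom to its normal valence:
  4 × C (aromatic): 1 H each → 4
  2 × C (aromatic): no H
  1 × C: 3 H
  1 × O: no H
  1 × S: 1 H
  Total hydrogens = 8.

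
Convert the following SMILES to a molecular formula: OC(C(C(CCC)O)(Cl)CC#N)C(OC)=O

C10H16ClNO4

Heavy atoms from the SMILES: 10 C, 1 Cl, 1 N, 4 O.
Implicit hydrogens by atom environment:
  3 × C: 2 H each → 6
  3 × C: no H
  2 × C: 3 H each → 6
  2 × C: 1 H each → 2
  2 × O: 1 H each → 2
  2 × O: no H
  1 × Cl: no H
  1 × N: no H
  Total hydrogens = 16.
Molecular formula: C10H16ClNO4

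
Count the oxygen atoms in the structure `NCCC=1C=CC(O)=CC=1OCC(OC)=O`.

4

The symbol for oxygen appears 4 times in the SMILES.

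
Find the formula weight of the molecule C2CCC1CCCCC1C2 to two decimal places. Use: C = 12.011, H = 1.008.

138.25

Molecular formula: C10H18.
M = 10×12.011 + 18×1.008 = 138.25 g/mol.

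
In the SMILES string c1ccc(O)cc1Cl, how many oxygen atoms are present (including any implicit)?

1

The symbol for oxygen appears 1 time in the SMILES.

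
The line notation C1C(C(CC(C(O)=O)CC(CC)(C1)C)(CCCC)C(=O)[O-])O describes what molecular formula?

Heavy atoms from the SMILES: 17 C, 5 O.
Implicit hydrogens by atom environment:
  8 × C: 2 H each → 16
  4 × C: no H
  3 × C: 3 H each → 9
  2 × C: 1 H each → 2
  2 × O: 1 H each → 2
  2 × O: no H
  1 × O (charge -1): no H
  Total hydrogens = 29.
Net charge -1.
Molecular formula: C17H29O5-

C17H29O5-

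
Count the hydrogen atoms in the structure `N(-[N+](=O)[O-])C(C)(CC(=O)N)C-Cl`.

Hydrogens are implicit in SMILES; fill each atom to its normal valence:
  2 × C: 2 H each → 4
  2 × C: no H
  2 × O: no H
  1 × C: 3 H
  1 × Cl: no H
  1 × N: 2 H
  1 × N: 1 H
  1 × N (charge +1): no H
  1 × O (charge -1): no H
  Total hydrogens = 10.

10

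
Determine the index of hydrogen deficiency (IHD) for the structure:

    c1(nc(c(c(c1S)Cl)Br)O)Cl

4

Molecular formula from the SMILES: C5H2BrCl2NOS.
DoU = (2C + 2 + N − H − X)/2 = (2·5 + 2 + 1 − 2 − 3)/2 = 8/2 = 4.
(Structurally: 1 ring(s) + 3 π bond(s) = 4.)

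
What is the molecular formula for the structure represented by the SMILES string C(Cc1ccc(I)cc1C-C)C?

C11H15I

Heavy atoms from the SMILES: 11 C, 1 I.
Implicit hydrogens by atom environment:
  3 × C: 2 H each → 6
  3 × C (aromatic): 1 H each → 3
  3 × C (aromatic): no H
  2 × C: 3 H each → 6
  1 × I: no H
  Total hydrogens = 15.
Molecular formula: C11H15I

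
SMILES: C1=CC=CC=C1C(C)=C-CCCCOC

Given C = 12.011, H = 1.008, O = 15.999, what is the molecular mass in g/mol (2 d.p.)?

204.31

Molecular formula: C14H20O.
M = 14×12.011 + 20×1.008 + 1×15.999 = 204.31 g/mol.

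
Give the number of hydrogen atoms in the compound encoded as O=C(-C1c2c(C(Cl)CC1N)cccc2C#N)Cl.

Hydrogens are implicit in SMILES; fill each atom to its normal valence:
  3 × C (aromatic): 1 H each → 3
  3 × C: 1 H each → 3
  3 × C (aromatic): no H
  2 × C: no H
  2 × Cl: no H
  1 × C: 2 H
  1 × N: 2 H
  1 × N: no H
  1 × O: no H
  Total hydrogens = 10.

10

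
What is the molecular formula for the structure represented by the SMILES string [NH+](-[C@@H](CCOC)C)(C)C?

C7H18NO+

Heavy atoms from the SMILES: 7 C, 1 N, 1 O.
Implicit hydrogens by atom environment:
  4 × C: 3 H each → 12
  2 × C: 2 H each → 4
  1 × C: 1 H
  1 × N (charge +1): 1 H
  1 × O: no H
  Total hydrogens = 18.
Net charge +1.
Molecular formula: C7H18NO+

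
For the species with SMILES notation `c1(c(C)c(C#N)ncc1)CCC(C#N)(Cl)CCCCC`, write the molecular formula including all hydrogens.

C16H20ClN3

Heavy atoms from the SMILES: 16 C, 1 Cl, 3 N.
Implicit hydrogens by atom environment:
  6 × C: 2 H each → 12
  3 × C (aromatic): no H
  3 × C: no H
  2 × C: 3 H each → 6
  2 × C (aromatic): 1 H each → 2
  2 × N: no H
  1 × Cl: no H
  1 × N (aromatic): no H
  Total hydrogens = 20.
Molecular formula: C16H20ClN3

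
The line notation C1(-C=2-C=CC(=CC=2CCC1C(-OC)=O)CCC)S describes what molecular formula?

Heavy atoms from the SMILES: 15 C, 2 O, 1 S.
Implicit hydrogens by atom environment:
  4 × C: 2 H each → 8
  3 × C (aromatic): 1 H each → 3
  3 × C (aromatic): no H
  2 × C: 3 H each → 6
  2 × C: 1 H each → 2
  2 × O: no H
  1 × C: no H
  1 × S: 1 H
  Total hydrogens = 20.
Molecular formula: C15H20O2S

C15H20O2S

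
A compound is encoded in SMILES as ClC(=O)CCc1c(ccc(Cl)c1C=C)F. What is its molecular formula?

C11H9Cl2FO

Heavy atoms from the SMILES: 11 C, 2 Cl, 1 F, 1 O.
Implicit hydrogens by atom environment:
  4 × C (aromatic): no H
  3 × C: 2 H each → 6
  2 × C (aromatic): 1 H each → 2
  2 × Cl: no H
  1 × C: 1 H
  1 × C: no H
  1 × F: no H
  1 × O: no H
  Total hydrogens = 9.
Molecular formula: C11H9Cl2FO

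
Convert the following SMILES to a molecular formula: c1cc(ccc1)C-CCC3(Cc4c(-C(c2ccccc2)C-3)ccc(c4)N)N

Heavy atoms from the SMILES: 25 C, 2 N.
Implicit hydrogens by atom environment:
  13 × C (aromatic): 1 H each → 13
  5 × C: 2 H each → 10
  5 × C (aromatic): no H
  2 × N: 2 H each → 4
  1 × C: 1 H
  1 × C: no H
  Total hydrogens = 28.
Molecular formula: C25H28N2

C25H28N2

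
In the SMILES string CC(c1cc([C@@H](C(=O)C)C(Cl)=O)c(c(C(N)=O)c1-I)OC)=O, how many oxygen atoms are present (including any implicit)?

The symbol for oxygen appears 5 times in the SMILES.

5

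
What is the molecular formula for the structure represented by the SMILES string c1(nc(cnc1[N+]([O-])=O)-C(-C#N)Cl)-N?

C6H4ClN5O2

Heavy atoms from the SMILES: 6 C, 1 Cl, 5 N, 2 O.
Implicit hydrogens by atom environment:
  3 × C (aromatic): no H
  2 × N (aromatic): no H
  1 × C (aromatic): 1 H
  1 × C: 1 H
  1 × C: no H
  1 × Cl: no H
  1 × N: 2 H
  1 × N (charge +1): no H
  1 × N: no H
  1 × O: no H
  1 × O (charge -1): no H
  Total hydrogens = 4.
Molecular formula: C6H4ClN5O2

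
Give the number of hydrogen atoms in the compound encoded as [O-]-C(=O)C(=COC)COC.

9

Hydrogens are implicit in SMILES; fill each atom to its normal valence:
  3 × O: no H
  2 × C: 3 H each → 6
  2 × C: no H
  1 × C: 2 H
  1 × C: 1 H
  1 × O (charge -1): no H
  Total hydrogens = 9.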